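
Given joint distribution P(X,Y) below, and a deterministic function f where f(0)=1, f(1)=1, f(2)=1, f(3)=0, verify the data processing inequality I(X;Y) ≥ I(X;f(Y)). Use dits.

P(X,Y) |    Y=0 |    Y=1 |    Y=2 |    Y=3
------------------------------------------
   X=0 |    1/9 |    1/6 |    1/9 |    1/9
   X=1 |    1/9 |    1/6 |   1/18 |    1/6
I(X;Y) = 0.0065, I(X;f(Y)) = 0.0034, inequality holds: 0.0065 ≥ 0.0034

Data Processing Inequality: For any Markov chain X → Y → Z, we have I(X;Y) ≥ I(X;Z).

Here Z = f(Y) is a deterministic function of Y, forming X → Y → Z.

Original I(X;Y) = 0.0065 dits

After applying f:
P(X,Z) where Z=f(Y):
- P(X,Z=0) = P(X,Y=3)
- P(X,Z=1) = P(X,Y=0) + P(X,Y=1) + P(X,Y=2)

I(X;Z) = I(X;f(Y)) = 0.0034 dits

Verification: 0.0065 ≥ 0.0034 ✓

Information cannot be created by processing; the function f can only lose information about X.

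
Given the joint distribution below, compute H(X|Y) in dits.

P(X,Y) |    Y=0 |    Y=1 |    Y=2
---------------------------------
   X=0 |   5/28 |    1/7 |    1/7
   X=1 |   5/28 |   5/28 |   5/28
0.2993 dits

Using the chain rule: H(X|Y) = H(X,Y) - H(Y)

First, compute H(X,Y) = 0.7759 dits

Marginal P(Y) = (5/14, 9/28, 9/28)
H(Y) = 0.4766 dits

H(X|Y) = H(X,Y) - H(Y) = 0.7759 - 0.4766 = 0.2993 dits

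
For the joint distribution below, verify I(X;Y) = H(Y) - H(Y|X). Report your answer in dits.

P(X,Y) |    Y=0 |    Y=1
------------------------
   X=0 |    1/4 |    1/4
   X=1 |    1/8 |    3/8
I(X;Y) = 0.0147 dits

Mutual information has multiple equivalent forms:
- I(X;Y) = H(X) - H(X|Y)
- I(X;Y) = H(Y) - H(Y|X)
- I(X;Y) = H(X) + H(Y) - H(X,Y)

Computing all quantities:
H(X) = 0.3010, H(Y) = 0.2873, H(X,Y) = 0.5737
H(X|Y) = 0.2863, H(Y|X) = 0.2726

Verification:
H(X) - H(X|Y) = 0.3010 - 0.2863 = 0.0147
H(Y) - H(Y|X) = 0.2873 - 0.2726 = 0.0147
H(X) + H(Y) - H(X,Y) = 0.3010 + 0.2873 - 0.5737 = 0.0147

All forms give I(X;Y) = 0.0147 dits. ✓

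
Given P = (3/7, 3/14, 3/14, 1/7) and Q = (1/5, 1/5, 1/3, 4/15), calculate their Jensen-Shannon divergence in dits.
0.0162 dits

Jensen-Shannon divergence is:
JSD(P||Q) = 0.5 × D_KL(P||M) + 0.5 × D_KL(Q||M)
where M = 0.5 × (P + Q) is the mixture distribution.

M = 0.5 × (3/7, 3/14, 3/14, 1/7) + 0.5 × (1/5, 1/5, 1/3, 4/15) = (11/35, 0.207143, 0.27381, 0.204762)

D_KL(P||M) = 0.0157 dits
D_KL(Q||M) = 0.0168 dits

JSD(P||Q) = 0.5 × 0.0157 + 0.5 × 0.0168 = 0.0162 dits

Unlike KL divergence, JSD is symmetric and bounded: 0 ≤ JSD ≤ log(2).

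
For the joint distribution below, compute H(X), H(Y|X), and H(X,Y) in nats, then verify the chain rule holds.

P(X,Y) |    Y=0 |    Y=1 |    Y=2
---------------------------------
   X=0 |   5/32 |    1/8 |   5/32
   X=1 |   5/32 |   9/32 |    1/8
H(X,Y) = 1.7468, H(X) = 0.6853, H(Y|X) = 1.0615 (all in nats)

Chain rule: H(X,Y) = H(X) + H(Y|X)

Left side — joint entropy directly:
H(X,Y) = -Σ p(x,y) log p(x,y) = 1.7468 nats

Right side — compute H(Y|X) from the conditional distributions:
P(X) = (7/16, 9/16), so H(X) = 0.6853 nats
H(Y|X) = Σ_x P(X=x) · H(Y|X=x):
  P(Y|X=0) = (5/14, 2/7, 5/14), H(Y|X=0) = 1.0934, weight P(X=0) = 7/16
  P(Y|X=1) = (5/18, 1/2, 2/9), H(Y|X=1) = 1.0366, weight P(X=1) = 9/16
H(Y|X) = 1.0615 nats

H(X) + H(Y|X) = 0.6853 + 1.0615 = 1.7468 nats

Both sides equal 1.7468 nats. ✓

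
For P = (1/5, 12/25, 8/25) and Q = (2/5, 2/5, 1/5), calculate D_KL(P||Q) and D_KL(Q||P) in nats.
D_KL(P||Q) = 0.0993, D_KL(Q||P) = 0.1103

KL divergence is not symmetric: D_KL(P||Q) ≠ D_KL(Q||P) in general.

D_KL(P||Q) = 0.0993 nats
D_KL(Q||P) = 0.1103 nats

No, they are not equal!

This asymmetry is why KL divergence is not a true distance metric.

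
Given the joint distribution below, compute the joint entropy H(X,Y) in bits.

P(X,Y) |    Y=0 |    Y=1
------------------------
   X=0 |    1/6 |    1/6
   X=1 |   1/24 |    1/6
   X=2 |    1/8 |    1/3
2.3868 bits

Joint entropy is H(X,Y) = -Σ_{x,y} p(x,y) log p(x,y).

Summing over all non-zero entries:
H(X,Y) = -[1/6·log_2(1/6) + 1/6·log_2(1/6) + 1/24·log_2(1/24) + 1/6·log_2(1/6) + 1/8·log_2(1/8) + 1/3·log_2(1/3)]
H(X,Y) = 2.3868 bits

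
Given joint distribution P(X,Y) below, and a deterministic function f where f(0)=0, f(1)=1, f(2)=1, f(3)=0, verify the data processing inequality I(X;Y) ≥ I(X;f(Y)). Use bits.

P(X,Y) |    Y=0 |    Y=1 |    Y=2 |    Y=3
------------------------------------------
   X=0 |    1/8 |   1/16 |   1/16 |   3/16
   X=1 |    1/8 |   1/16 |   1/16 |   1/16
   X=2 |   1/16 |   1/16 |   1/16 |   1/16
I(X;Y) = 0.0478, I(X;f(Y)) = 0.0234, inequality holds: 0.0478 ≥ 0.0234

Data Processing Inequality: For any Markov chain X → Y → Z, we have I(X;Y) ≥ I(X;Z).

Here Z = f(Y) is a deterministic function of Y, forming X → Y → Z.

Original I(X;Y) = 0.0478 bits

After applying f:
P(X,Z) where Z=f(Y):
- P(X,Z=0) = P(X,Y=0) + P(X,Y=3)
- P(X,Z=1) = P(X,Y=1) + P(X,Y=2)

I(X;Z) = I(X;f(Y)) = 0.0234 bits

Verification: 0.0478 ≥ 0.0234 ✓

Information cannot be created by processing; the function f can only lose information about X.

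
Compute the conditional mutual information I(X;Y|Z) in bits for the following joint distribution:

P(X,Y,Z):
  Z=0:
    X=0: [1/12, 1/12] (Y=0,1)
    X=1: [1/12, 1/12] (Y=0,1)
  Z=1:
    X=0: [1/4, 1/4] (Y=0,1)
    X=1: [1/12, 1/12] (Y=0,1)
0.0000 bits

Conditional mutual information: I(X;Y|Z) = H(X|Z) + H(Y|Z) - H(X,Y|Z)

H(Z) = 0.9183
H(X,Z) = 1.7925 → H(X|Z) = 0.8742
H(Y,Z) = 1.9183 → H(Y|Z) = 1.0000
H(X,Y,Z) = 2.7925 → H(X,Y|Z) = 1.8742

I(X;Y|Z) = 0.8742 + 1.0000 - 1.8742 = 0.0000 bits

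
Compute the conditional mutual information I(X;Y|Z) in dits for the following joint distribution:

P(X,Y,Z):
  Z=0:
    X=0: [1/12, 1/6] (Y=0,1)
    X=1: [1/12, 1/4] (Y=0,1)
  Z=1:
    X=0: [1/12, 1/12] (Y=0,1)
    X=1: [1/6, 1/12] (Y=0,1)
0.0036 dits

Conditional mutual information: I(X;Y|Z) = H(X|Z) + H(Y|Z) - H(X,Y|Z)

H(Z) = 0.2950
H(X,Z) = 0.5898 → H(X|Z) = 0.2948
H(Y,Z) = 0.5683 → H(Y|Z) = 0.2734
H(X,Y,Z) = 0.8596 → H(X,Y|Z) = 0.5646

I(X;Y|Z) = 0.2948 + 0.2734 - 0.5646 = 0.0036 dits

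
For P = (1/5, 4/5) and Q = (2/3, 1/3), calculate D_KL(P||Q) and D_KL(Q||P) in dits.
D_KL(P||Q) = 0.1996, D_KL(Q||P) = 0.2218

KL divergence is not symmetric: D_KL(P||Q) ≠ D_KL(Q||P) in general.

D_KL(P||Q) = 0.1996 dits
D_KL(Q||P) = 0.2218 dits

No, they are not equal!

This asymmetry is why KL divergence is not a true distance metric.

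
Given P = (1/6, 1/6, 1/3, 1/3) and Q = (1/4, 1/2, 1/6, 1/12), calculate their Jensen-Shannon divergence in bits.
0.1473 bits

Jensen-Shannon divergence is:
JSD(P||Q) = 0.5 × D_KL(P||M) + 0.5 × D_KL(Q||M)
where M = 0.5 × (P + Q) is the mixture distribution.

M = 0.5 × (1/6, 1/6, 1/3, 1/3) + 0.5 × (1/4, 1/2, 1/6, 1/12) = (5/24, 1/3, 1/4, 5/24)

D_KL(P||M) = 0.1440 bits
D_KL(Q||M) = 0.1506 bits

JSD(P||Q) = 0.5 × 0.1440 + 0.5 × 0.1506 = 0.1473 bits

Unlike KL divergence, JSD is symmetric and bounded: 0 ≤ JSD ≤ log(2).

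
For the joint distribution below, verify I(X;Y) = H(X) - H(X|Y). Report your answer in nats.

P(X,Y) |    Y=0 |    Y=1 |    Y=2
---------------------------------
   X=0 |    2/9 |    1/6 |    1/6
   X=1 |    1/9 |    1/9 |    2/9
I(X;Y) = 0.0223 nats

Mutual information has multiple equivalent forms:
- I(X;Y) = H(X) - H(X|Y)
- I(X;Y) = H(Y) - H(Y|X)
- I(X;Y) = H(X) + H(Y) - H(X,Y)

Computing all quantities:
H(X) = 0.6870, H(Y) = 1.0893, H(X,Y) = 1.7540
H(X|Y) = 0.6647, H(Y|X) = 1.0670

Verification:
H(X) - H(X|Y) = 0.6870 - 0.6647 = 0.0223
H(Y) - H(Y|X) = 1.0893 - 1.0670 = 0.0223
H(X) + H(Y) - H(X,Y) = 0.6870 + 1.0893 - 1.7540 = 0.0223

All forms give I(X;Y) = 0.0223 nats. ✓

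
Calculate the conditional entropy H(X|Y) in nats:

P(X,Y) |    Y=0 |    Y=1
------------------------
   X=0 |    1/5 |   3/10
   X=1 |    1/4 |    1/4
0.6881 nats

Using the chain rule: H(X|Y) = H(X,Y) - H(Y)

First, compute H(X,Y) = 1.3762 nats

Marginal P(Y) = (9/20, 11/20)
H(Y) = 0.6881 nats

H(X|Y) = H(X,Y) - H(Y) = 1.3762 - 0.6881 = 0.6881 nats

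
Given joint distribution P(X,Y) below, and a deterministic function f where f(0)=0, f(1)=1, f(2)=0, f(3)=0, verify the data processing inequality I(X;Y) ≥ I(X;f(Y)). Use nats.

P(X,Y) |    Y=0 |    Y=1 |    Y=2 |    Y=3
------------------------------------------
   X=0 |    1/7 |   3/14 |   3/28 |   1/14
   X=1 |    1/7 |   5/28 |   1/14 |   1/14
I(X;Y) = 0.0027, I(X;f(Y)) = 0.0001, inequality holds: 0.0027 ≥ 0.0001

Data Processing Inequality: For any Markov chain X → Y → Z, we have I(X;Y) ≥ I(X;Z).

Here Z = f(Y) is a deterministic function of Y, forming X → Y → Z.

Original I(X;Y) = 0.0027 nats

After applying f:
P(X,Z) where Z=f(Y):
- P(X,Z=0) = P(X,Y=0) + P(X,Y=2) + P(X,Y=3)
- P(X,Z=1) = P(X,Y=1)

I(X;Z) = I(X;f(Y)) = 0.0001 nats

Verification: 0.0027 ≥ 0.0001 ✓

Information cannot be created by processing; the function f can only lose information about X.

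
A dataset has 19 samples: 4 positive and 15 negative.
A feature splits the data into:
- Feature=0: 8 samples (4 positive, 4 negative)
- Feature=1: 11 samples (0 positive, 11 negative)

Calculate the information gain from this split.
0.3214 bits

Information Gain = H(Y) - H(Y|Feature)

Before split:
P(positive) = 4/19 = 0.2105
H(Y) = 0.7425 bits

After split:
Feature=0: H = 1.0000 bits (weight = 8/19)
Feature=1: H = 0.0000 bits (weight = 11/19)
H(Y|Feature) = (8/19)×1.0000 + (11/19)×0.0000 = 0.4211 bits

Information Gain = 0.7425 - 0.4211 = 0.3214 bits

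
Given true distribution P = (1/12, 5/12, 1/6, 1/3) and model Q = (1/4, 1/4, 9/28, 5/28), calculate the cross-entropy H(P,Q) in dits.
0.6326 dits

Cross-entropy: H(P,Q) = -Σ p(x) log q(x)

Alternatively: H(P,Q) = H(P) + D_KL(P||Q)
H(P) = 0.5371 dits
D_KL(P||Q) = 0.0955 dits

H(P,Q) = 0.5371 + 0.0955 = 0.6326 dits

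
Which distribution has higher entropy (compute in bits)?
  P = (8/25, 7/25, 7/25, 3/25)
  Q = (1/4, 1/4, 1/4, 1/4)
Q

Computing entropies in bits:
H(P) = 1.9215
H(Q) = 2.0000

Distribution Q has higher entropy.

Intuition: The distribution closer to uniform (more spread out) has higher entropy.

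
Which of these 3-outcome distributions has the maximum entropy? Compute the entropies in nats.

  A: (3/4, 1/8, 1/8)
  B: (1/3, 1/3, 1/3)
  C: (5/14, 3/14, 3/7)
B

For a discrete distribution over n outcomes, entropy is maximized by the uniform distribution.

Computing entropies:
H(A) = 0.7356 nats
H(B) = 1.0986 nats
H(C) = 1.0609 nats

The uniform distribution (where all probabilities equal 1/3) achieves the maximum entropy of log_e(3) = 1.0986 nats.

Distribution B has the highest entropy.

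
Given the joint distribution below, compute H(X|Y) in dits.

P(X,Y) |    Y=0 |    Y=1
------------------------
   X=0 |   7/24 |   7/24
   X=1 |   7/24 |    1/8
0.2861 dits

Using the chain rule: H(X|Y) = H(X,Y) - H(Y)

First, compute H(X,Y) = 0.5811 dits

Marginal P(Y) = (7/12, 5/12)
H(Y) = 0.2950 dits

H(X|Y) = H(X,Y) - H(Y) = 0.5811 - 0.2950 = 0.2861 dits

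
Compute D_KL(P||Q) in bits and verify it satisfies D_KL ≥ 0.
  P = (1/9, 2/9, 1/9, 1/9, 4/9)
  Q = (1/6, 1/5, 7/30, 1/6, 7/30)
0.1980 bits

KL divergence satisfies the Gibbs inequality: D_KL(P||Q) ≥ 0 for all distributions P, Q.

D_KL(P||Q) = Σ p(x) log(p(x)/q(x))
Term by term:
  x=0: 1/9 × log_2[(1/9)/(1/6)] = -0.0650
  x=1: 2/9 × log_2[(2/9)/(1/5)] = 0.0338
  x=2: 1/9 × log_2[(1/9)/(7/30)] = -0.1189
  x=3: 1/9 × log_2[(1/9)/(1/6)] = -0.0650
  x=4: 4/9 × log_2[(4/9)/(7/30)] = 0.4132
D_KL(P||Q) = 0.1980 bits

D_KL(P||Q) = 0.1980 ≥ 0 ✓

This non-negativity is a fundamental property: relative entropy cannot be negative because it measures how different Q is from P.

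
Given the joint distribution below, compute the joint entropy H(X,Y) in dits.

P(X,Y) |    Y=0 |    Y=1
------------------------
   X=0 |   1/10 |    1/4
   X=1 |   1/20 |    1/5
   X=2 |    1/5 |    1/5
0.7349 dits

Joint entropy is H(X,Y) = -Σ_{x,y} p(x,y) log p(x,y).

Summing over all non-zero entries:
H(X,Y) = -[1/10·log_10(1/10) + 1/4·log_10(1/4) + 1/20·log_10(1/20) + 1/5·log_10(1/5) + 1/5·log_10(1/5) + 1/5·log_10(1/5)]
H(X,Y) = 0.7349 dits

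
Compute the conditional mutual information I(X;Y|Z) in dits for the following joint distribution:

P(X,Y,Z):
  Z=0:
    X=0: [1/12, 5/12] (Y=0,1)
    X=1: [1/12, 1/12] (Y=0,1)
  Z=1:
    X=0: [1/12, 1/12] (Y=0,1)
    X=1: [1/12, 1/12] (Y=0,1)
0.0148 dits

Conditional mutual information: I(X;Y|Z) = H(X|Z) + H(Y|Z) - H(X,Y|Z)

H(Z) = 0.2764
H(X,Z) = 0.5396 → H(X|Z) = 0.2632
H(Y,Z) = 0.5396 → H(Y|Z) = 0.2632
H(X,Y,Z) = 0.7879 → H(X,Y|Z) = 0.5115

I(X;Y|Z) = 0.2632 + 0.2632 - 0.5115 = 0.0148 dits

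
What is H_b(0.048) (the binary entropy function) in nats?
0.1926 nats

The binary entropy function is:
H(p) = -p log(p) - (1-p) log(1-p)

H(0.048) = -0.048 × log_e(0.048) - 0.952 × log_e(0.952)
H(0.048) = 0.1926 nats

Note: Binary entropy is maximized at p=0.5 (H=1 bit) and minimized at p=0 or p=1 (H=0).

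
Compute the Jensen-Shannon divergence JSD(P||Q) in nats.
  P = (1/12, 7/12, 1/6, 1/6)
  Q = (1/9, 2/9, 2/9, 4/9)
0.0777 nats

Jensen-Shannon divergence is:
JSD(P||Q) = 0.5 × D_KL(P||M) + 0.5 × D_KL(Q||M)
where M = 0.5 × (P + Q) is the mixture distribution.

M = 0.5 × (1/12, 7/12, 1/6, 1/6) + 0.5 × (1/9, 2/9, 2/9, 4/9) = (0.0972222, 0.402778, 7/36, 11/36)

D_KL(P||M) = 0.0765 nats
D_KL(Q||M) = 0.0789 nats

JSD(P||Q) = 0.5 × 0.0765 + 0.5 × 0.0789 = 0.0777 nats

Unlike KL divergence, JSD is symmetric and bounded: 0 ≤ JSD ≤ log(2).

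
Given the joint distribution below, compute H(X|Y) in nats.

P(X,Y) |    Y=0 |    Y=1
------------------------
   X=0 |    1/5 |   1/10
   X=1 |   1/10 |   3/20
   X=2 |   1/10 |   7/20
0.9917 nats

Using the chain rule: H(X|Y) = H(X,Y) - H(Y)

First, compute H(X,Y) = 1.6647 nats

Marginal P(Y) = (2/5, 3/5)
H(Y) = 0.6730 nats

H(X|Y) = H(X,Y) - H(Y) = 1.6647 - 0.6730 = 0.9917 nats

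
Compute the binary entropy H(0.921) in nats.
0.2763 nats

The binary entropy function is:
H(p) = -p log(p) - (1-p) log(1-p)

H(0.921) = -0.921 × log_e(0.921) - 0.079 × log_e(0.079)
H(0.921) = 0.2763 nats

Note: Binary entropy is maximized at p=0.5 (H=1 bit) and minimized at p=0 or p=1 (H=0).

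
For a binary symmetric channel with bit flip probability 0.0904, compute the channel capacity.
0.5622 bits

For a binary symmetric channel (BSC) with error probability p:
Capacity C = 1 - H(p) bits per symbol

where H(p) = -p log₂(p) - (1-p) log₂(1-p) is the binary entropy function.

H(0.0904) = 0.4378 bits
C = 1 - 0.4378 = 0.5622 bits per symbol

This means we can reliably transmit up to 0.5622 bits of information per channel use.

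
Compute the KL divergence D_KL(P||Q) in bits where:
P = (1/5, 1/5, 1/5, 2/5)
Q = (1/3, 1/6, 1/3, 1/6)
0.2630 bits

KL divergence: D_KL(P||Q) = Σ p(x) log(p(x)/q(x))

Computing term by term:
  x=0: 1/5 × log_2[(1/5)/(1/3)] = 1/5 × -0.7370 = -0.1474
  x=1: 1/5 × log_2[(1/5)/(1/6)] = 1/5 × 0.2630 = 0.0526
  x=2: 1/5 × log_2[(1/5)/(1/3)] = 1/5 × -0.7370 = -0.1474
  x=3: 2/5 × log_2[(2/5)/(1/6)] = 2/5 × 1.2630 = 0.5052

D_KL(P||Q) = 0.2630 bits

Note: KL divergence is always non-negative and equals 0 iff P = Q.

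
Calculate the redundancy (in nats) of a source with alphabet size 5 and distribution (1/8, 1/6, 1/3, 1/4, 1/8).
0.0782 nats

Redundancy measures how far a source is from maximum entropy:
R = H_max - H(X)

Maximum entropy for 5 symbols: H_max = log_e(5) = 1.6094 nats
Actual entropy: H(X) = 1.5313 nats
Redundancy: R = 1.6094 - 1.5313 = 0.0782 nats

This redundancy represents potential for compression: the source could be compressed by 0.0782 nats per symbol.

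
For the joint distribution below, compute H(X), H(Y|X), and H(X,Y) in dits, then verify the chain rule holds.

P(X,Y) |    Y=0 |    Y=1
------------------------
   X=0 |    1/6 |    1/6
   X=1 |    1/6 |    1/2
H(X,Y) = 0.5396, H(X) = 0.2764, H(Y|X) = 0.2632 (all in dits)

Chain rule: H(X,Y) = H(X) + H(Y|X)

Left side — joint entropy directly:
H(X,Y) = -Σ p(x,y) log p(x,y) = 0.5396 dits

Right side — compute H(Y|X) from the conditional distributions:
P(X) = (1/3, 2/3), so H(X) = 0.2764 dits
H(Y|X) = Σ_x P(X=x) · H(Y|X=x):
  P(Y|X=0) = (1/2, 1/2), H(Y|X=0) = 0.3010, weight P(X=0) = 1/3
  P(Y|X=1) = (1/4, 3/4), H(Y|X=1) = 0.2442, weight P(X=1) = 2/3
H(Y|X) = 0.2632 dits

H(X) + H(Y|X) = 0.2764 + 0.2632 = 0.5396 dits

Both sides equal 0.5396 dits. ✓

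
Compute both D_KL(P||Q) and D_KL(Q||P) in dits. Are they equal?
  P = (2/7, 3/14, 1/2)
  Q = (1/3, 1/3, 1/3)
D_KL(P||Q) = 0.0278, D_KL(Q||P) = 0.0276

KL divergence is not symmetric: D_KL(P||Q) ≠ D_KL(Q||P) in general.

D_KL(P||Q) = 0.0278 dits
D_KL(Q||P) = 0.0276 dits

No, they are not equal!

This asymmetry is why KL divergence is not a true distance metric.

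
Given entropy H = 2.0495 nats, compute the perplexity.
7.7640

Perplexity is e^H (or exp(H) for natural log).

H = 2.0495 nats
Perplexity = e^2.0495 = 7.7640

Interpretation: The model's uncertainty is equivalent to choosing uniformly among 7.8 options.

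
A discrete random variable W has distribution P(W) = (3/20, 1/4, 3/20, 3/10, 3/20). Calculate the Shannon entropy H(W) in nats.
1.5615 nats

Shannon entropy is H(X) = -Σ p(x) log p(x).

For P = (3/20, 1/4, 3/20, 3/10, 3/20):
H = -3/20 × log_e(3/20) -1/4 × log_e(1/4) -3/20 × log_e(3/20) -3/10 × log_e(3/10) -3/20 × log_e(3/20)
H = 1.5615 nats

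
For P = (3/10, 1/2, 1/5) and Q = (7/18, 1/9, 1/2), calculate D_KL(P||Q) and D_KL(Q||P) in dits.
D_KL(P||Q) = 0.2132, D_KL(Q||P) = 0.1702

KL divergence is not symmetric: D_KL(P||Q) ≠ D_KL(Q||P) in general.

D_KL(P||Q) = 0.2132 dits
D_KL(Q||P) = 0.1702 dits

No, they are not equal!

This asymmetry is why KL divergence is not a true distance metric.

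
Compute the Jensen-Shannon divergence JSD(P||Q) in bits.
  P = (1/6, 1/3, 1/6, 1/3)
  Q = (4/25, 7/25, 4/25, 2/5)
0.0040 bits

Jensen-Shannon divergence is:
JSD(P||Q) = 0.5 × D_KL(P||M) + 0.5 × D_KL(Q||M)
where M = 0.5 × (P + Q) is the mixture distribution.

M = 0.5 × (1/6, 1/3, 1/6, 1/3) + 0.5 × (4/25, 7/25, 4/25, 2/5) = (0.163333, 0.306667, 0.163333, 11/30)

D_KL(P||M) = 0.0040 bits
D_KL(Q||M) = 0.0039 bits

JSD(P||Q) = 0.5 × 0.0040 + 0.5 × 0.0039 = 0.0040 bits

Unlike KL divergence, JSD is symmetric and bounded: 0 ≤ JSD ≤ log(2).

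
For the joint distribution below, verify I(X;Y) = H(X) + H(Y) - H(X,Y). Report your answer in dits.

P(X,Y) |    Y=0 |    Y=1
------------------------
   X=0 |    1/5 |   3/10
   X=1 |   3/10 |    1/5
I(X;Y) = 0.0087 dits

Mutual information has multiple equivalent forms:
- I(X;Y) = H(X) - H(X|Y)
- I(X;Y) = H(Y) - H(Y|X)
- I(X;Y) = H(X) + H(Y) - H(X,Y)

Computing all quantities:
H(X) = 0.3010, H(Y) = 0.3010, H(X,Y) = 0.5933
H(X|Y) = 0.2923, H(Y|X) = 0.2923

Verification:
H(X) - H(X|Y) = 0.3010 - 0.2923 = 0.0087
H(Y) - H(Y|X) = 0.3010 - 0.2923 = 0.0087
H(X) + H(Y) - H(X,Y) = 0.3010 + 0.3010 - 0.5933 = 0.0087

All forms give I(X;Y) = 0.0087 dits. ✓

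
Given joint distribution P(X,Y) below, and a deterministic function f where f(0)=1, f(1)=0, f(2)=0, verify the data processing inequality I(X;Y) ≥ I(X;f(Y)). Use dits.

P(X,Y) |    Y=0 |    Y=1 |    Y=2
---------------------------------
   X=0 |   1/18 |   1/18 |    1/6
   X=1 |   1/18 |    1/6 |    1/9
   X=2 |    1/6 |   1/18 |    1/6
I(X;Y) = 0.0349, I(X;f(Y)) = 0.0157, inequality holds: 0.0349 ≥ 0.0157

Data Processing Inequality: For any Markov chain X → Y → Z, we have I(X;Y) ≥ I(X;Z).

Here Z = f(Y) is a deterministic function of Y, forming X → Y → Z.

Original I(X;Y) = 0.0349 dits

After applying f:
P(X,Z) where Z=f(Y):
- P(X,Z=0) = P(X,Y=1) + P(X,Y=2)
- P(X,Z=1) = P(X,Y=0)

I(X;Z) = I(X;f(Y)) = 0.0157 dits

Verification: 0.0349 ≥ 0.0157 ✓

Information cannot be created by processing; the function f can only lose information about X.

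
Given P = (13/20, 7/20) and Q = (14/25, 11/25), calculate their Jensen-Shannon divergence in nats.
0.0042 nats

Jensen-Shannon divergence is:
JSD(P||Q) = 0.5 × D_KL(P||M) + 0.5 × D_KL(Q||M)
where M = 0.5 × (P + Q) is the mixture distribution.

M = 0.5 × (13/20, 7/20) + 0.5 × (14/25, 11/25) = (0.605, 0.395)

D_KL(P||M) = 0.0043 nats
D_KL(Q||M) = 0.0042 nats

JSD(P||Q) = 0.5 × 0.0043 + 0.5 × 0.0042 = 0.0042 nats

Unlike KL divergence, JSD is symmetric and bounded: 0 ≤ JSD ≤ log(2).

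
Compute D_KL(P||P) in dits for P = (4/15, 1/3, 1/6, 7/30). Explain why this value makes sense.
0.0000 dits

KL divergence satisfies the Gibbs inequality: D_KL(P||Q) ≥ 0 for all distributions P, Q.

D_KL(P||Q) = Σ p(x) log(p(x)/q(x))
Each term is p(x) × log_10(p(x)/p(x)) = p(x) × log_10(1) = 0, so the sum is 0.
D_KL(P||Q) = 0.0000 dits

When P = Q, the KL divergence is exactly 0, as there is no 'divergence' between identical distributions.

This non-negativity is a fundamental property: relative entropy cannot be negative because it measures how different Q is from P.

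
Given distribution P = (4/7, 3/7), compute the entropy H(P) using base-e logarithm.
0.6829 nats

Shannon entropy is H(X) = -Σ p(x) log p(x).

For P = (4/7, 3/7):
H = -4/7 × log_e(4/7) -3/7 × log_e(3/7)
H = 0.6829 nats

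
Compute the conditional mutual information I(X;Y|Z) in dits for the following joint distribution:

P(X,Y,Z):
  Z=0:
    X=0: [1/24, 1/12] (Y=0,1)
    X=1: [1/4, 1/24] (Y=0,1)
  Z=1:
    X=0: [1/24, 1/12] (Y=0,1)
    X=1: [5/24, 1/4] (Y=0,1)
0.0253 dits

Conditional mutual information: I(X;Y|Z) = H(X|Z) + H(Y|Z) - H(X,Y|Z)

H(Z) = 0.2950
H(X,Z) = 0.5371 → H(X|Z) = 0.2422
H(Y,Z) = 0.5785 → H(Y|Z) = 0.2835
H(X,Y,Z) = 0.7953 → H(X,Y|Z) = 0.5004

I(X;Y|Z) = 0.2422 + 0.2835 - 0.5004 = 0.0253 dits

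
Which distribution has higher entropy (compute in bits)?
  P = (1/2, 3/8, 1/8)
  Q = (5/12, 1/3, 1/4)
Q

Computing entropies in bits:
H(P) = 1.4056
H(Q) = 1.5546

Distribution Q has higher entropy.

Intuition: The distribution closer to uniform (more spread out) has higher entropy.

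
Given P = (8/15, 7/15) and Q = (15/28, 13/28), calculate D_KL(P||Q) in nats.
0.0000 nats

KL divergence: D_KL(P||Q) = Σ p(x) log(p(x)/q(x))

Computing term by term:
  x=0: 8/15 × log_e[(8/15)/(15/28)] = 8/15 × -0.0045 = -0.0024
  x=1: 7/15 × log_e[(7/15)/(13/28)] = 7/15 × 0.0051 = 0.0024

D_KL(P||Q) = 0.0000 nats

Note: KL divergence is always non-negative and equals 0 iff P = Q.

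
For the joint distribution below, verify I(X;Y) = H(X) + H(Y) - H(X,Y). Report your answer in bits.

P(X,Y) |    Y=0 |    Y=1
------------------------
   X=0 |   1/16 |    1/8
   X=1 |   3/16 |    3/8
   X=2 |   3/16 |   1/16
I(X;Y) = 0.0972 bits

Mutual information has multiple equivalent forms:
- I(X;Y) = H(X) - H(X|Y)
- I(X;Y) = H(Y) - H(Y|X)
- I(X;Y) = H(X) + H(Y) - H(X,Y)

Computing all quantities:
H(X) = 1.4197, H(Y) = 0.9887, H(X,Y) = 2.3113
H(X|Y) = 1.3226, H(Y|X) = 0.8915

Verification:
H(X) - H(X|Y) = 1.4197 - 1.3226 = 0.0972
H(Y) - H(Y|X) = 0.9887 - 0.8915 = 0.0972
H(X) + H(Y) - H(X,Y) = 1.4197 + 0.9887 - 2.3113 = 0.0972

All forms give I(X;Y) = 0.0972 bits. ✓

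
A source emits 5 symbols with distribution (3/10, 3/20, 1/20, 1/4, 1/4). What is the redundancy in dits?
0.0524 dits

Redundancy measures how far a source is from maximum entropy:
R = H_max - H(X)

Maximum entropy for 5 symbols: H_max = log_10(5) = 0.6990 dits
Actual entropy: H(X) = 0.6465 dits
Redundancy: R = 0.6990 - 0.6465 = 0.0524 dits

This redundancy represents potential for compression: the source could be compressed by 0.0524 dits per symbol.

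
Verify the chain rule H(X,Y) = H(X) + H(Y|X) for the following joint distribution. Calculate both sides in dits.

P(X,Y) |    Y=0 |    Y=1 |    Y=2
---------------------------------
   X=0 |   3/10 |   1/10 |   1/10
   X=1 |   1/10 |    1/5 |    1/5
H(X,Y) = 0.7365, H(X) = 0.3010, H(Y|X) = 0.4354 (all in dits)

Chain rule: H(X,Y) = H(X) + H(Y|X)

Left side — joint entropy directly:
H(X,Y) = -Σ p(x,y) log p(x,y) = 0.7365 dits

Right side — compute H(Y|X) from the conditional distributions:
P(X) = (1/2, 1/2), so H(X) = 0.3010 dits
H(Y|X) = Σ_x P(X=x) · H(Y|X=x):
  P(Y|X=0) = (3/5, 1/5, 1/5), H(Y|X=0) = 0.4127, weight P(X=0) = 1/2
  P(Y|X=1) = (1/5, 2/5, 2/5), H(Y|X=1) = 0.4581, weight P(X=1) = 1/2
H(Y|X) = 0.4354 dits

H(X) + H(Y|X) = 0.3010 + 0.4354 = 0.7365 dits

Both sides equal 0.7365 dits. ✓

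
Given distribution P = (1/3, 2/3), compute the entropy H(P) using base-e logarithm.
0.6365 nats

Shannon entropy is H(X) = -Σ p(x) log p(x).

For P = (1/3, 2/3):
H = -1/3 × log_e(1/3) -2/3 × log_e(2/3)
H = 0.6365 nats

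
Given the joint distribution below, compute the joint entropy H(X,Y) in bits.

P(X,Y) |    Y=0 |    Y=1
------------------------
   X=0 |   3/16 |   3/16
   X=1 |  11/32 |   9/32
1.9499 bits

Joint entropy is H(X,Y) = -Σ_{x,y} p(x,y) log p(x,y).

Summing over all non-zero entries:
H(X,Y) = -[3/16·log_2(3/16) + 3/16·log_2(3/16) + 11/32·log_2(11/32) + 9/32·log_2(9/32)]
H(X,Y) = 1.9499 bits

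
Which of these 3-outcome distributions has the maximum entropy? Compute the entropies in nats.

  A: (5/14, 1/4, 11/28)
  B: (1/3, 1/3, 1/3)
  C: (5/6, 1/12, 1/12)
B

For a discrete distribution over n outcomes, entropy is maximized by the uniform distribution.

Computing entropies:
H(A) = 1.0813 nats
H(B) = 1.0986 nats
H(C) = 0.5661 nats

The uniform distribution (where all probabilities equal 1/3) achieves the maximum entropy of log_e(3) = 1.0986 nats.

Distribution B has the highest entropy.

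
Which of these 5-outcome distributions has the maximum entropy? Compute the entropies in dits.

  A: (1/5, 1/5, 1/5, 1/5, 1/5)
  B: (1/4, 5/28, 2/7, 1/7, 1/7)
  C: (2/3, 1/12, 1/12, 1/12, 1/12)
A

For a discrete distribution over n outcomes, entropy is maximized by the uniform distribution.

Computing entropies:
H(A) = 0.6990 dits
H(B) = 0.6810 dits
H(C) = 0.4771 dits

The uniform distribution (where all probabilities equal 1/5) achieves the maximum entropy of log_10(5) = 0.6990 dits.

Distribution A has the highest entropy.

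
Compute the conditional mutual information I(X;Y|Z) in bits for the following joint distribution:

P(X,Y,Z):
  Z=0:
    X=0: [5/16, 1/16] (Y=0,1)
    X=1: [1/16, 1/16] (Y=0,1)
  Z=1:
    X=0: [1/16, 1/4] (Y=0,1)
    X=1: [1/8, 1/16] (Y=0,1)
0.1163 bits

Conditional mutual information: I(X;Y|Z) = H(X|Z) + H(Y|Z) - H(X,Y|Z)

H(Z) = 1.0000
H(X,Z) = 1.8829 → H(X|Z) = 0.8829
H(Y,Z) = 1.8829 → H(Y|Z) = 0.8829
H(X,Y,Z) = 2.6494 → H(X,Y|Z) = 1.6494

I(X;Y|Z) = 0.8829 + 0.8829 - 1.6494 = 0.1163 bits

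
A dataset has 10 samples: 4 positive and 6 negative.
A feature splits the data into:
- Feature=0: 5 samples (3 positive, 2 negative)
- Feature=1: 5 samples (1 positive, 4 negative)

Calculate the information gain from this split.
0.1245 bits

Information Gain = H(Y) - H(Y|Feature)

Before split:
P(positive) = 4/10 = 0.4000
H(Y) = 0.9710 bits

After split:
Feature=0: H = 0.9710 bits (weight = 5/10)
Feature=1: H = 0.7219 bits (weight = 5/10)
H(Y|Feature) = (5/10)×0.9710 + (5/10)×0.7219 = 0.8464 bits

Information Gain = 0.9710 - 0.8464 = 0.1245 bits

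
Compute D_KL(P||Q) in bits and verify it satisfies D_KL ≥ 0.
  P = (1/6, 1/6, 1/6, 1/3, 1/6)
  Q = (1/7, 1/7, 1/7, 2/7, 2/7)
0.0557 bits

KL divergence satisfies the Gibbs inequality: D_KL(P||Q) ≥ 0 for all distributions P, Q.

D_KL(P||Q) = Σ p(x) log(p(x)/q(x))
Term by term:
  x=0: 1/6 × log_2[(1/6)/(1/7)] = 0.0371
  x=1: 1/6 × log_2[(1/6)/(1/7)] = 0.0371
  x=2: 1/6 × log_2[(1/6)/(1/7)] = 0.0371
  x=3: 1/3 × log_2[(1/3)/(2/7)] = 0.0741
  x=4: 1/6 × log_2[(1/6)/(2/7)] = -0.1296
D_KL(P||Q) = 0.0557 bits

D_KL(P||Q) = 0.0557 ≥ 0 ✓

This non-negativity is a fundamental property: relative entropy cannot be negative because it measures how different Q is from P.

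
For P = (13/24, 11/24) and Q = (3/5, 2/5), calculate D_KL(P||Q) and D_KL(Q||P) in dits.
D_KL(P||Q) = 0.0030, D_KL(Q||P) = 0.0030

KL divergence is not symmetric: D_KL(P||Q) ≠ D_KL(Q||P) in general.

D_KL(P||Q) = 0.0030 dits
D_KL(Q||P) = 0.0030 dits

In this case they happen to be equal (to 4 decimal places).

This asymmetry is why KL divergence is not a true distance metric.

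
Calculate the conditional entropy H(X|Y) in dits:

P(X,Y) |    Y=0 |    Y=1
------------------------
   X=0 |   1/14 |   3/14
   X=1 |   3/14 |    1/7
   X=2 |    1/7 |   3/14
0.4568 dits

Using the chain rule: H(X|Y) = H(X,Y) - H(Y)

First, compute H(X,Y) = 0.7534 dits

Marginal P(Y) = (3/7, 4/7)
H(Y) = 0.2966 dits

H(X|Y) = H(X,Y) - H(Y) = 0.7534 - 0.2966 = 0.4568 dits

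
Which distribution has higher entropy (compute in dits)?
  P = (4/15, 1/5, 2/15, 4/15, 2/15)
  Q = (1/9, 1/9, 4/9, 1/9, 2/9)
P

Computing entropies in dits:
H(P) = 0.6793
H(Q) = 0.6198

Distribution P has higher entropy.

Intuition: The distribution closer to uniform (more spread out) has higher entropy.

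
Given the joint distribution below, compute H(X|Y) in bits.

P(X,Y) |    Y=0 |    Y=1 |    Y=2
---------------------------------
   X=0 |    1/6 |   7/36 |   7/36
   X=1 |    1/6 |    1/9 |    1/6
0.9819 bits

Using the chain rule: H(X|Y) = H(X,Y) - H(Y)

First, compute H(X,Y) = 2.5635 bits

Marginal P(Y) = (1/3, 11/36, 13/36)
H(Y) = 1.5816 bits

H(X|Y) = H(X,Y) - H(Y) = 2.5635 - 1.5816 = 0.9819 bits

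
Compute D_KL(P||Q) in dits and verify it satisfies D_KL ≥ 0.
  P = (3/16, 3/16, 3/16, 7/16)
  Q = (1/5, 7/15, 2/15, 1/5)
0.0970 dits

KL divergence satisfies the Gibbs inequality: D_KL(P||Q) ≥ 0 for all distributions P, Q.

D_KL(P||Q) = Σ p(x) log(p(x)/q(x))
Term by term:
  x=0: 3/16 × log_10[(3/16)/(1/5)] = -0.0053
  x=1: 3/16 × log_10[(3/16)/(7/15)] = -0.0743
  x=2: 3/16 × log_10[(3/16)/(2/15)] = 0.0278
  x=3: 7/16 × log_10[(7/16)/(1/5)] = 0.1487
D_KL(P||Q) = 0.0970 dits

D_KL(P||Q) = 0.0970 ≥ 0 ✓

This non-negativity is a fundamental property: relative entropy cannot be negative because it measures how different Q is from P.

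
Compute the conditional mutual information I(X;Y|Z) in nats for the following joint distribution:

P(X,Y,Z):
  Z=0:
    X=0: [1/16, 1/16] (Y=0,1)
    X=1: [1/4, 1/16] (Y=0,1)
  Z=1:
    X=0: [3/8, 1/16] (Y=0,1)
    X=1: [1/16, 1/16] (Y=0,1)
0.0506 nats

Conditional mutual information: I(X;Y|Z) = H(X|Z) + H(Y|Z) - H(X,Y|Z)

H(Z) = 0.6853
H(X,Z) = 1.2450 → H(X|Z) = 0.5597
H(Y,Z) = 1.2450 → H(Y|Z) = 0.5597
H(X,Y,Z) = 1.7541 → H(X,Y|Z) = 1.0688

I(X;Y|Z) = 0.5597 + 0.5597 - 1.0688 = 0.0506 nats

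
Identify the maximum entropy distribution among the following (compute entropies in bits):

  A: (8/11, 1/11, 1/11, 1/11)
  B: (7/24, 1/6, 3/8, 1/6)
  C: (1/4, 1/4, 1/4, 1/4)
C

For a discrete distribution over n outcomes, entropy is maximized by the uniform distribution.

Computing entropies:
H(A) = 1.2776 bits
H(B) = 1.9108 bits
H(C) = 2.0000 bits

The uniform distribution (where all probabilities equal 1/4) achieves the maximum entropy of log_2(4) = 2.0000 bits.

Distribution C has the highest entropy.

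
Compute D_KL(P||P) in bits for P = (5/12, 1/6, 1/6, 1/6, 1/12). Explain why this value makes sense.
0.0000 bits

KL divergence satisfies the Gibbs inequality: D_KL(P||Q) ≥ 0 for all distributions P, Q.

D_KL(P||Q) = Σ p(x) log(p(x)/q(x))
Each term is p(x) × log_2(p(x)/p(x)) = p(x) × log_2(1) = 0, so the sum is 0.
D_KL(P||Q) = 0.0000 bits

When P = Q, the KL divergence is exactly 0, as there is no 'divergence' between identical distributions.

This non-negativity is a fundamental property: relative entropy cannot be negative because it measures how different Q is from P.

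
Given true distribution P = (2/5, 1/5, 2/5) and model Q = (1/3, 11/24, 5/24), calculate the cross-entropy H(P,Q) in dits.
0.5311 dits

Cross-entropy: H(P,Q) = -Σ p(x) log q(x)

Alternatively: H(P,Q) = H(P) + D_KL(P||Q)
H(P) = 0.4581 dits
D_KL(P||Q) = 0.0730 dits

H(P,Q) = 0.4581 + 0.0730 = 0.5311 dits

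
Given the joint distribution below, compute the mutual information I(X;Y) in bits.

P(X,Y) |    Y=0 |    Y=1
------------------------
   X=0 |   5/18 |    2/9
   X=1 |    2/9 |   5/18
0.0089 bits

Mutual information: I(X;Y) = H(X) + H(Y) - H(X,Y)

Marginals:
P(X) = (1/2, 1/2), H(X) = 1.0000 bits
P(Y) = (1/2, 1/2), H(Y) = 1.0000 bits

Joint entropy: H(X,Y) = 1.9911 bits

I(X;Y) = 1.0000 + 1.0000 - 1.9911 = 0.0089 bits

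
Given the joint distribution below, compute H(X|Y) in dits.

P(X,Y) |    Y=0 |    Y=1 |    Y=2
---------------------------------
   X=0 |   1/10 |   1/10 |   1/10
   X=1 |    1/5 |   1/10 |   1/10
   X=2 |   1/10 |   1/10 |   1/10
0.4669 dits

Using the chain rule: H(X|Y) = H(X,Y) - H(Y)

First, compute H(X,Y) = 0.9398 dits

Marginal P(Y) = (2/5, 3/10, 3/10)
H(Y) = 0.4729 dits

H(X|Y) = H(X,Y) - H(Y) = 0.9398 - 0.4729 = 0.4669 dits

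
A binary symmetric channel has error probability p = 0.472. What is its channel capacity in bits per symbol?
0.0023 bits

For a binary symmetric channel (BSC) with error probability p:
Capacity C = 1 - H(p) bits per symbol

where H(p) = -p log₂(p) - (1-p) log₂(1-p) is the binary entropy function.

H(0.472) = 0.9977 bits
C = 1 - 0.9977 = 0.0023 bits per symbol

This means we can reliably transmit up to 0.0023 bits of information per channel use.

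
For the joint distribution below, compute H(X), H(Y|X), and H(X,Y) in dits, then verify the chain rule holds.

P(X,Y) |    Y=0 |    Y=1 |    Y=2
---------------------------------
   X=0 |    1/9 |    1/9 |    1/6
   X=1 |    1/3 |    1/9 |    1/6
H(X,Y) = 0.7365, H(X) = 0.2902, H(Y|X) = 0.4463 (all in dits)

Chain rule: H(X,Y) = H(X) + H(Y|X)

Left side — joint entropy directly:
H(X,Y) = -Σ p(x,y) log p(x,y) = 0.7365 dits

Right side — compute H(Y|X) from the conditional distributions:
P(X) = (7/18, 11/18), so H(X) = 0.2902 dits
H(Y|X) = Σ_x P(X=x) · H(Y|X=x):
  P(Y|X=0) = (2/7, 2/7, 3/7), H(Y|X=0) = 0.4686, weight P(X=0) = 7/18
  P(Y|X=1) = (6/11, 2/11, 3/11), H(Y|X=1) = 0.4321, weight P(X=1) = 11/18
H(Y|X) = 0.4463 dits

H(X) + H(Y|X) = 0.2902 + 0.4463 = 0.7365 dits

Both sides equal 0.7365 dits. ✓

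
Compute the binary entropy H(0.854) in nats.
0.4157 nats

The binary entropy function is:
H(p) = -p log(p) - (1-p) log(1-p)

H(0.854) = -0.854 × log_e(0.854) - 0.146 × log_e(0.146)
H(0.854) = 0.4157 nats

Note: Binary entropy is maximized at p=0.5 (H=1 bit) and minimized at p=0 or p=1 (H=0).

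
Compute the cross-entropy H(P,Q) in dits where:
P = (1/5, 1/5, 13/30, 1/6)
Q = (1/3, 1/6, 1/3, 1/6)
0.5875 dits

Cross-entropy: H(P,Q) = -Σ p(x) log q(x)

Alternatively: H(P,Q) = H(P) + D_KL(P||Q)
H(P) = 0.5667 dits
D_KL(P||Q) = 0.0208 dits

H(P,Q) = 0.5667 + 0.0208 = 0.5875 dits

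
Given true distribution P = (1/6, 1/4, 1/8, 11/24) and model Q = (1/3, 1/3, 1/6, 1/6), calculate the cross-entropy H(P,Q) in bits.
2.1683 bits

Cross-entropy: H(P,Q) = -Σ p(x) log q(x)

Alternatively: H(P,Q) = H(P) + D_KL(P||Q)
H(P) = 1.8217 bits
D_KL(P||Q) = 0.3466 bits

H(P,Q) = 1.8217 + 0.3466 = 2.1683 bits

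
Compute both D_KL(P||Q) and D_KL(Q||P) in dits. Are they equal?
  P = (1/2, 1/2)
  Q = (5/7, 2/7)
D_KL(P||Q) = 0.0441, D_KL(Q||P) = 0.0412

KL divergence is not symmetric: D_KL(P||Q) ≠ D_KL(Q||P) in general.

D_KL(P||Q) = 0.0441 dits
D_KL(Q||P) = 0.0412 dits

No, they are not equal!

This asymmetry is why KL divergence is not a true distance metric.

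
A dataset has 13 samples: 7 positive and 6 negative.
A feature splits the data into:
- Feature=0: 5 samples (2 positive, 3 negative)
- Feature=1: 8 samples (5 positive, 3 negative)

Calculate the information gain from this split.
0.0349 bits

Information Gain = H(Y) - H(Y|Feature)

Before split:
P(positive) = 7/13 = 0.5385
H(Y) = 0.9957 bits

After split:
Feature=0: H = 0.9710 bits (weight = 5/13)
Feature=1: H = 0.9544 bits (weight = 8/13)
H(Y|Feature) = (5/13)×0.9710 + (8/13)×0.9544 = 0.9608 bits

Information Gain = 0.9957 - 0.9608 = 0.0349 bits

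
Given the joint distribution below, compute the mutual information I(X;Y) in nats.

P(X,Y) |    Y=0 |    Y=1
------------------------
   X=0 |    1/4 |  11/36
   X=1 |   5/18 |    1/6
0.0153 nats

Mutual information: I(X;Y) = H(X) + H(Y) - H(X,Y)

Marginals:
P(X) = (5/9, 4/9), H(X) = 0.6870 nats
P(Y) = (19/36, 17/36), H(Y) = 0.6916 nats

Joint entropy: H(X,Y) = 1.3633 nats

I(X;Y) = 0.6870 + 0.6916 - 1.3633 = 0.0153 nats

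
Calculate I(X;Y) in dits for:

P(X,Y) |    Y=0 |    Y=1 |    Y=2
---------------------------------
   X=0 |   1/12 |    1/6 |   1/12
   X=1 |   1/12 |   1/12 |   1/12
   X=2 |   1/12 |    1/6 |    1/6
0.0073 dits

Mutual information: I(X;Y) = H(X) + H(Y) - H(X,Y)

Marginals:
P(X) = (1/3, 1/4, 5/12), H(X) = 0.4680 dits
P(Y) = (1/4, 5/12, 1/3), H(Y) = 0.4680 dits

Joint entropy: H(X,Y) = 0.9287 dits

I(X;Y) = 0.4680 + 0.4680 - 0.9287 = 0.0073 dits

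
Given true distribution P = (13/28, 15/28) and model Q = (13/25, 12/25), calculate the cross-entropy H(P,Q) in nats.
0.6968 nats

Cross-entropy: H(P,Q) = -Σ p(x) log q(x)

Alternatively: H(P,Q) = H(P) + D_KL(P||Q)
H(P) = 0.6906 nats
D_KL(P||Q) = 0.0062 nats

H(P,Q) = 0.6906 + 0.0062 = 0.6968 nats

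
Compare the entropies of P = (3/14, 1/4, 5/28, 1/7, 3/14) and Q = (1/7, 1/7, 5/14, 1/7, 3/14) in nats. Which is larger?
P

Computing entropies in nats:
H(P) = 1.5924
H(Q) = 1.5318

Distribution P has higher entropy.

Intuition: The distribution closer to uniform (more spread out) has higher entropy.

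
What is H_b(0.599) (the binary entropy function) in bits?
0.9715 bits

The binary entropy function is:
H(p) = -p log(p) - (1-p) log(1-p)

H(0.599) = -0.599 × log_2(0.599) - 0.401 × log_2(0.401)
H(0.599) = 0.9715 bits

Note: Binary entropy is maximized at p=0.5 (H=1 bit) and minimized at p=0 or p=1 (H=0).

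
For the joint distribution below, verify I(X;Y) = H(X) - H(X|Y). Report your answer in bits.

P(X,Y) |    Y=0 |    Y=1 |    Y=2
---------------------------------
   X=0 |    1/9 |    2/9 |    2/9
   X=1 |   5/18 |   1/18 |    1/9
I(X;Y) = 0.1488 bits

Mutual information has multiple equivalent forms:
- I(X;Y) = H(X) - H(X|Y)
- I(X;Y) = H(Y) - H(Y|X)
- I(X;Y) = H(X) + H(Y) - H(X,Y)

Computing all quantities:
H(X) = 0.9911, H(Y) = 1.5715, H(X,Y) = 2.4138
H(X|Y) = 0.8423, H(Y|X) = 1.4228

Verification:
H(X) - H(X|Y) = 0.9911 - 0.8423 = 0.1488
H(Y) - H(Y|X) = 1.5715 - 1.4228 = 0.1488
H(X) + H(Y) - H(X,Y) = 0.9911 + 1.5715 - 2.4138 = 0.1488

All forms give I(X;Y) = 0.1488 bits. ✓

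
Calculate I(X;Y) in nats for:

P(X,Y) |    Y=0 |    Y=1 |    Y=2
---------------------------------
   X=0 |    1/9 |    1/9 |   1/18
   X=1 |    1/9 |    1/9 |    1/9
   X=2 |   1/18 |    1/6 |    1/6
0.0395 nats

Mutual information: I(X;Y) = H(X) + H(Y) - H(X,Y)

Marginals:
P(X) = (5/18, 1/3, 7/18), H(X) = 1.0893 nats
P(Y) = (5/18, 7/18, 1/3), H(Y) = 1.0893 nats

Joint entropy: H(X,Y) = 2.1391 nats

I(X;Y) = 1.0893 + 1.0893 - 2.1391 = 0.0395 nats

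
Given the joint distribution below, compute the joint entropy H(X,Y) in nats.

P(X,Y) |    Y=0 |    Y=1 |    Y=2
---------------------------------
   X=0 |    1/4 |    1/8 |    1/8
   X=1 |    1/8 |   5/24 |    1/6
1.7518 nats

Joint entropy is H(X,Y) = -Σ_{x,y} p(x,y) log p(x,y).

Summing over all non-zero entries:
H(X,Y) = -[1/4·log_e(1/4) + 1/8·log_e(1/8) + 1/8·log_e(1/8) + 1/8·log_e(1/8) + 5/24·log_e(5/24) + 1/6·log_e(1/6)]
H(X,Y) = 1.7518 nats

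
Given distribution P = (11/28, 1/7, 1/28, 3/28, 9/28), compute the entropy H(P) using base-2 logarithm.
1.9739 bits

Shannon entropy is H(X) = -Σ p(x) log p(x).

For P = (11/28, 1/7, 1/28, 3/28, 9/28):
H = -11/28 × log_2(11/28) -1/7 × log_2(1/7) -1/28 × log_2(1/28) -3/28 × log_2(3/28) -9/28 × log_2(9/28)
H = 1.9739 bits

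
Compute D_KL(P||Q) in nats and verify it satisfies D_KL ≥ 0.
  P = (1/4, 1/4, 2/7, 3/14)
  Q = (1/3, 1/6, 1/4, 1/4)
0.0346 nats

KL divergence satisfies the Gibbs inequality: D_KL(P||Q) ≥ 0 for all distributions P, Q.

D_KL(P||Q) = Σ p(x) log(p(x)/q(x))
Term by term:
  x=0: 1/4 × log_e[(1/4)/(1/3)] = -0.0719
  x=1: 1/4 × log_e[(1/4)/(1/6)] = 0.1014
  x=2: 2/7 × log_e[(2/7)/(1/4)] = 0.0382
  x=3: 3/14 × log_e[(3/14)/(1/4)] = -0.0330
D_KL(P||Q) = 0.0346 nats

D_KL(P||Q) = 0.0346 ≥ 0 ✓

This non-negativity is a fundamental property: relative entropy cannot be negative because it measures how different Q is from P.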